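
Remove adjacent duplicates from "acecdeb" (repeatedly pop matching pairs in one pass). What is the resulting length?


Input: acecdeb
Stack-based adjacent duplicate removal:
  Read 'a': push. Stack: a
  Read 'c': push. Stack: ac
  Read 'e': push. Stack: ace
  Read 'c': push. Stack: acec
  Read 'd': push. Stack: acecd
  Read 'e': push. Stack: acecde
  Read 'b': push. Stack: acecdeb
Final stack: "acecdeb" (length 7)

7


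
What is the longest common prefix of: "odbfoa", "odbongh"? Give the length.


Words: odbfoa, odbongh
  Position 0: all 'o' => match
  Position 1: all 'd' => match
  Position 2: all 'b' => match
  Position 3: ('f', 'o') => mismatch, stop
LCP = "odb" (length 3)

3


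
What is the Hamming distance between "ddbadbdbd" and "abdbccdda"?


Comparing "ddbadbdbd" and "abdbccdda" position by position:
  Position 0: 'd' vs 'a' => differ
  Position 1: 'd' vs 'b' => differ
  Position 2: 'b' vs 'd' => differ
  Position 3: 'a' vs 'b' => differ
  Position 4: 'd' vs 'c' => differ
  Position 5: 'b' vs 'c' => differ
  Position 6: 'd' vs 'd' => same
  Position 7: 'b' vs 'd' => differ
  Position 8: 'd' vs 'a' => differ
Total differences (Hamming distance): 8

8


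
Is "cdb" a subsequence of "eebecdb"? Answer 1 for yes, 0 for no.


Check if "cdb" is a subsequence of "eebecdb"
Greedy scan:
  Position 0 ('e'): no match needed
  Position 1 ('e'): no match needed
  Position 2 ('b'): no match needed
  Position 3 ('e'): no match needed
  Position 4 ('c'): matches sub[0] = 'c'
  Position 5 ('d'): matches sub[1] = 'd'
  Position 6 ('b'): matches sub[2] = 'b'
All 3 characters matched => is a subsequence

1


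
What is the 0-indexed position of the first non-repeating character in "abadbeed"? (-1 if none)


Input: abadbeed
Character frequencies:
  'a': 2
  'b': 2
  'd': 2
  'e': 2
Scanning left to right for freq == 1:
  Position 0 ('a'): freq=2, skip
  Position 1 ('b'): freq=2, skip
  Position 2 ('a'): freq=2, skip
  Position 3 ('d'): freq=2, skip
  Position 4 ('b'): freq=2, skip
  Position 5 ('e'): freq=2, skip
  Position 6 ('e'): freq=2, skip
  Position 7 ('d'): freq=2, skip
  No unique character found => answer = -1

-1


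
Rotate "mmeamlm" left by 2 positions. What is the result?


Input: "mmeamlm", rotate left by 2
First 2 characters: "mm"
Remaining characters: "eamlm"
Concatenate remaining + first: "eamlm" + "mm" = "eamlmmm"

eamlmmm


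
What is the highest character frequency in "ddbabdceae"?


Input: ddbabdceae
Character counts:
  'a': 2
  'b': 2
  'c': 1
  'd': 3
  'e': 2
Maximum frequency: 3

3


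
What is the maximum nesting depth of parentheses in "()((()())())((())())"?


Input: "()((()())())((())())"
Tracking depth:
  Position 0 '(': depth becomes 1
  Position 1 ')': depth becomes 0
  Position 2 '(': depth becomes 1
  Position 3 '(': depth becomes 2
  Position 4 '(': depth becomes 3
  Position 5 ')': depth becomes 2
  Position 6 '(': depth becomes 3
  Position 7 ')': depth becomes 2
  Position 8 ')': depth becomes 1
  Position 9 '(': depth becomes 2
  Position 10 ')': depth becomes 1
  Position 11 ')': depth becomes 0
  Position 12 '(': depth becomes 1
  Position 13 '(': depth becomes 2
  Position 14 '(': depth becomes 3
  Position 15 ')': depth becomes 2
  Position 16 ')': depth becomes 1
  Position 17 '(': depth becomes 2
  Position 18 ')': depth becomes 1
  Position 19 ')': depth becomes 0
Maximum depth reached: 3

3


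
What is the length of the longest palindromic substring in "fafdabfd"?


Input: "fafdabfd"
Checking substrings for palindromes:
  [0:3] "faf" (len 3) => palindrome
Longest palindromic substring: "faf" with length 3

3


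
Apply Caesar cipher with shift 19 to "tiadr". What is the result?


Caesar cipher: shift "tiadr" by 19
  't' (pos 19) + 19 = pos 12 = 'm'
  'i' (pos 8) + 19 = pos 1 = 'b'
  'a' (pos 0) + 19 = pos 19 = 't'
  'd' (pos 3) + 19 = pos 22 = 'w'
  'r' (pos 17) + 19 = pos 10 = 'k'
Result: mbtwk

mbtwk


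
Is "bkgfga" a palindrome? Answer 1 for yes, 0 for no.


Input: bkgfga
Reversed: agfgkb
  Compare pos 0 ('b') with pos 5 ('a'): MISMATCH
  Compare pos 1 ('k') with pos 4 ('g'): MISMATCH
  Compare pos 2 ('g') with pos 3 ('f'): MISMATCH
Result: not a palindrome

0


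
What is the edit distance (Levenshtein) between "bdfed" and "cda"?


Computing edit distance: "bdfed" -> "cda"
DP table:
           c    d    a
      0    1    2    3
  b   1    1    2    3
  d   2    2    1    2
  f   3    3    2    2
  e   4    4    3    3
  d   5    5    4    4
Edit distance = dp[5][3] = 4

4


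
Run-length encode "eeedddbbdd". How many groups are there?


Input: eeedddbbdd
Scanning for consecutive runs:
  Group 1: 'e' x 3 (positions 0-2)
  Group 2: 'd' x 3 (positions 3-5)
  Group 3: 'b' x 2 (positions 6-7)
  Group 4: 'd' x 2 (positions 8-9)
Total groups: 4

4


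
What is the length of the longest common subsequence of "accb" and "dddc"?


LCS of "accb" and "dddc"
DP table:
           d    d    d    c
      0    0    0    0    0
  a   0    0    0    0    0
  c   0    0    0    0    1
  c   0    0    0    0    1
  b   0    0    0    0    1
LCS length = dp[4][4] = 1

1


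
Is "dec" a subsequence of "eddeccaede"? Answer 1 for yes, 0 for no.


Check if "dec" is a subsequence of "eddeccaede"
Greedy scan:
  Position 0 ('e'): no match needed
  Position 1 ('d'): matches sub[0] = 'd'
  Position 2 ('d'): no match needed
  Position 3 ('e'): matches sub[1] = 'e'
  Position 4 ('c'): matches sub[2] = 'c'
  Position 5 ('c'): no match needed
  Position 6 ('a'): no match needed
  Position 7 ('e'): no match needed
  Position 8 ('d'): no match needed
  Position 9 ('e'): no match needed
All 3 characters matched => is a subsequence

1


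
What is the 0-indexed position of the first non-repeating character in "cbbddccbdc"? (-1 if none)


Input: cbbddccbdc
Character frequencies:
  'b': 3
  'c': 4
  'd': 3
Scanning left to right for freq == 1:
  Position 0 ('c'): freq=4, skip
  Position 1 ('b'): freq=3, skip
  Position 2 ('b'): freq=3, skip
  Position 3 ('d'): freq=3, skip
  Position 4 ('d'): freq=3, skip
  Position 5 ('c'): freq=4, skip
  Position 6 ('c'): freq=4, skip
  Position 7 ('b'): freq=3, skip
  Position 8 ('d'): freq=3, skip
  Position 9 ('c'): freq=4, skip
  No unique character found => answer = -1

-1


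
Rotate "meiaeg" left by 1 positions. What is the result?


Input: "meiaeg", rotate left by 1
First 1 characters: "m"
Remaining characters: "eiaeg"
Concatenate remaining + first: "eiaeg" + "m" = "eiaegm"

eiaegm


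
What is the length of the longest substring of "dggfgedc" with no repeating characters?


Input: "dggfgedc"
Sliding window (track last position of each char):
  Position 0 ('d'): window [0,0] length 1 -- new best
  Position 1 ('g'): window [0,1] length 2 -- new best
  Position 2 ('g'): repeat (last at 1), move window start to 2
  Position 2 ('g'): window [2,2] length 1
  Position 3 ('f'): window [2,3] length 2
  Position 4 ('g'): repeat (last at 2), move window start to 3
  Position 4 ('g'): window [3,4] length 2
  Position 5 ('e'): window [3,5] length 3 -- new best
  Position 6 ('d'): window [3,6] length 4 -- new best
  Position 7 ('c'): window [3,7] length 5 -- new best
Longest substring with no repeats: "fgedc" with length 5

5


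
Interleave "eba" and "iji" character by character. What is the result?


Interleaving "eba" and "iji":
  Position 0: 'e' from first, 'i' from second => "ei"
  Position 1: 'b' from first, 'j' from second => "bj"
  Position 2: 'a' from first, 'i' from second => "ai"
Result: eibjai

eibjai


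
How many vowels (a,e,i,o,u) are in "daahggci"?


Input: daahggci
Checking each character:
  'd' at position 0: consonant
  'a' at position 1: vowel (running total: 1)
  'a' at position 2: vowel (running total: 2)
  'h' at position 3: consonant
  'g' at position 4: consonant
  'g' at position 5: consonant
  'c' at position 6: consonant
  'i' at position 7: vowel (running total: 3)
Total vowels: 3

3


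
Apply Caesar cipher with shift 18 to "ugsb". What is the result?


Caesar cipher: shift "ugsb" by 18
  'u' (pos 20) + 18 = pos 12 = 'm'
  'g' (pos 6) + 18 = pos 24 = 'y'
  's' (pos 18) + 18 = pos 10 = 'k'
  'b' (pos 1) + 18 = pos 19 = 't'
Result: mykt

mykt


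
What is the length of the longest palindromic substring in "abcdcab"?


Input: "abcdcab"
Checking substrings for palindromes:
  [2:5] "cdc" (len 3) => palindrome
Longest palindromic substring: "cdc" with length 3

3


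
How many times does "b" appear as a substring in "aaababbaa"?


Searching for "b" in "aaababbaa"
Scanning each position:
  Position 0: "a" => no
  Position 1: "a" => no
  Position 2: "a" => no
  Position 3: "b" => MATCH
  Position 4: "a" => no
  Position 5: "b" => MATCH
  Position 6: "b" => MATCH
  Position 7: "a" => no
  Position 8: "a" => no
Total occurrences: 3

3


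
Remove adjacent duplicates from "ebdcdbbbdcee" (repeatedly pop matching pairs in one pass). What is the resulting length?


Input: ebdcdbbbdcee
Stack-based adjacent duplicate removal:
  Read 'e': push. Stack: e
  Read 'b': push. Stack: eb
  Read 'd': push. Stack: ebd
  Read 'c': push. Stack: ebdc
  Read 'd': push. Stack: ebdcd
  Read 'b': push. Stack: ebdcdb
  Read 'b': matches stack top 'b' => pop. Stack: ebdcd
  Read 'b': push. Stack: ebdcdb
  Read 'd': push. Stack: ebdcdbd
  Read 'c': push. Stack: ebdcdbdc
  Read 'e': push. Stack: ebdcdbdce
  Read 'e': matches stack top 'e' => pop. Stack: ebdcdbdc
Final stack: "ebdcdbdc" (length 8)

8


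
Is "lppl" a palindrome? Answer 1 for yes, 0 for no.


Input: lppl
Reversed: lppl
  Compare pos 0 ('l') with pos 3 ('l'): match
  Compare pos 1 ('p') with pos 2 ('p'): match
Result: palindrome

1


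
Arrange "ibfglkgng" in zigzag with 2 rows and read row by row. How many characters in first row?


Zigzag "ibfglkgng" into 2 rows:
Placing characters:
  'i' => row 0
  'b' => row 1
  'f' => row 0
  'g' => row 1
  'l' => row 0
  'k' => row 1
  'g' => row 0
  'n' => row 1
  'g' => row 0
Rows:
  Row 0: "iflgg"
  Row 1: "bgkn"
First row length: 5

5


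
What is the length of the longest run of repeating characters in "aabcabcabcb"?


Input: "aabcabcabcb"
Scanning for longest run:
  Position 1 ('a'): continues run of 'a', length=2
  Position 2 ('b'): new char, reset run to 1
  Position 3 ('c'): new char, reset run to 1
  Position 4 ('a'): new char, reset run to 1
  Position 5 ('b'): new char, reset run to 1
  Position 6 ('c'): new char, reset run to 1
  Position 7 ('a'): new char, reset run to 1
  Position 8 ('b'): new char, reset run to 1
  Position 9 ('c'): new char, reset run to 1
  Position 10 ('b'): new char, reset run to 1
Longest run: 'a' with length 2

2


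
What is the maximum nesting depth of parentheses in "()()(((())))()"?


Input: "()()(((())))()"
Tracking depth:
  Position 0 '(': depth becomes 1
  Position 1 ')': depth becomes 0
  Position 2 '(': depth becomes 1
  Position 3 ')': depth becomes 0
  Position 4 '(': depth becomes 1
  Position 5 '(': depth becomes 2
  Position 6 '(': depth becomes 3
  Position 7 '(': depth becomes 4
  Position 8 ')': depth becomes 3
  Position 9 ')': depth becomes 2
  Position 10 ')': depth becomes 1
  Position 11 ')': depth becomes 0
  Position 12 '(': depth becomes 1
  Position 13 ')': depth becomes 0
Maximum depth reached: 4

4


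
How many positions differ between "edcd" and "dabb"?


Comparing "edcd" and "dabb" position by position:
  Position 0: 'e' vs 'd' => DIFFER
  Position 1: 'd' vs 'a' => DIFFER
  Position 2: 'c' vs 'b' => DIFFER
  Position 3: 'd' vs 'b' => DIFFER
Positions that differ: 4

4


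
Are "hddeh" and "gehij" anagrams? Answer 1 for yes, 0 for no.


Strings: "hddeh", "gehij"
Sorted first:  ddehh
Sorted second: eghij
Differ at position 0: 'd' vs 'e' => not anagrams

0


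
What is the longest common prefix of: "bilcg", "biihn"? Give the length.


Words: bilcg, biihn
  Position 0: all 'b' => match
  Position 1: all 'i' => match
  Position 2: ('l', 'i') => mismatch, stop
LCP = "bi" (length 2)

2


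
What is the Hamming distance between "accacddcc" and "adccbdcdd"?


Comparing "accacddcc" and "adccbdcdd" position by position:
  Position 0: 'a' vs 'a' => same
  Position 1: 'c' vs 'd' => differ
  Position 2: 'c' vs 'c' => same
  Position 3: 'a' vs 'c' => differ
  Position 4: 'c' vs 'b' => differ
  Position 5: 'd' vs 'd' => same
  Position 6: 'd' vs 'c' => differ
  Position 7: 'c' vs 'd' => differ
  Position 8: 'c' vs 'd' => differ
Total differences (Hamming distance): 6

6


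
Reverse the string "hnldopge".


Input: hnldopge
Reading characters right to left:
  Position 7: 'e'
  Position 6: 'g'
  Position 5: 'p'
  Position 4: 'o'
  Position 3: 'd'
  Position 2: 'l'
  Position 1: 'n'
  Position 0: 'h'
Reversed: egpodlnh

egpodlnh


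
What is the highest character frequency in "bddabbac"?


Input: bddabbac
Character counts:
  'a': 2
  'b': 3
  'c': 1
  'd': 2
Maximum frequency: 3

3


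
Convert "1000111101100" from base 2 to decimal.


Input: "1000111101100" in base 2
Positional expansion:
  Digit '1' (value 1) x 2^12 = 4096
  Digit '0' (value 0) x 2^11 = 0
  Digit '0' (value 0) x 2^10 = 0
  Digit '0' (value 0) x 2^9 = 0
  Digit '1' (value 1) x 2^8 = 256
  Digit '1' (value 1) x 2^7 = 128
  Digit '1' (value 1) x 2^6 = 64
  Digit '1' (value 1) x 2^5 = 32
  Digit '0' (value 0) x 2^4 = 0
  Digit '1' (value 1) x 2^3 = 8
  Digit '1' (value 1) x 2^2 = 4
  Digit '0' (value 0) x 2^1 = 0
  Digit '0' (value 0) x 2^0 = 0
Sum = 4588

4588


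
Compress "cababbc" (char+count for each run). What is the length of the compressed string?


Input: cababbc
Runs:
  'c' x 1 => "c1"
  'a' x 1 => "a1"
  'b' x 1 => "b1"
  'a' x 1 => "a1"
  'b' x 2 => "b2"
  'c' x 1 => "c1"
Compressed: "c1a1b1a1b2c1"
Compressed length: 12

12


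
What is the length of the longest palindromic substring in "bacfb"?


Input: "bacfb"
Checking substrings for palindromes:
  No multi-char palindromic substrings found
Longest palindromic substring: "b" with length 1

1


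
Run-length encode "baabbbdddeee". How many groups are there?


Input: baabbbdddeee
Scanning for consecutive runs:
  Group 1: 'b' x 1 (positions 0-0)
  Group 2: 'a' x 2 (positions 1-2)
  Group 3: 'b' x 3 (positions 3-5)
  Group 4: 'd' x 3 (positions 6-8)
  Group 5: 'e' x 3 (positions 9-11)
Total groups: 5

5


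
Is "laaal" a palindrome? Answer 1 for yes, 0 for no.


Input: laaal
Reversed: laaal
  Compare pos 0 ('l') with pos 4 ('l'): match
  Compare pos 1 ('a') with pos 3 ('a'): match
Result: palindrome

1


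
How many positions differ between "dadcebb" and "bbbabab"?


Comparing "dadcebb" and "bbbabab" position by position:
  Position 0: 'd' vs 'b' => DIFFER
  Position 1: 'a' vs 'b' => DIFFER
  Position 2: 'd' vs 'b' => DIFFER
  Position 3: 'c' vs 'a' => DIFFER
  Position 4: 'e' vs 'b' => DIFFER
  Position 5: 'b' vs 'a' => DIFFER
  Position 6: 'b' vs 'b' => same
Positions that differ: 6

6


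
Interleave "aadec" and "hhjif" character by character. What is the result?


Interleaving "aadec" and "hhjif":
  Position 0: 'a' from first, 'h' from second => "ah"
  Position 1: 'a' from first, 'h' from second => "ah"
  Position 2: 'd' from first, 'j' from second => "dj"
  Position 3: 'e' from first, 'i' from second => "ei"
  Position 4: 'c' from first, 'f' from second => "cf"
Result: ahahdjeicf

ahahdjeicf


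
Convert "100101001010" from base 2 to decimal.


Input: "100101001010" in base 2
Positional expansion:
  Digit '1' (value 1) x 2^11 = 2048
  Digit '0' (value 0) x 2^10 = 0
  Digit '0' (value 0) x 2^9 = 0
  Digit '1' (value 1) x 2^8 = 256
  Digit '0' (value 0) x 2^7 = 0
  Digit '1' (value 1) x 2^6 = 64
  Digit '0' (value 0) x 2^5 = 0
  Digit '0' (value 0) x 2^4 = 0
  Digit '1' (value 1) x 2^3 = 8
  Digit '0' (value 0) x 2^2 = 0
  Digit '1' (value 1) x 2^1 = 2
  Digit '0' (value 0) x 2^0 = 0
Sum = 2378

2378


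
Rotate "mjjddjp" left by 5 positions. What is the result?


Input: "mjjddjp", rotate left by 5
First 5 characters: "mjjdd"
Remaining characters: "jp"
Concatenate remaining + first: "jp" + "mjjdd" = "jpmjjdd"

jpmjjdd


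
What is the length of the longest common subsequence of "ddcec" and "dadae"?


LCS of "ddcec" and "dadae"
DP table:
           d    a    d    a    e
      0    0    0    0    0    0
  d   0    1    1    1    1    1
  d   0    1    1    2    2    2
  c   0    1    1    2    2    2
  e   0    1    1    2    2    3
  c   0    1    1    2    2    3
LCS length = dp[5][5] = 3

3


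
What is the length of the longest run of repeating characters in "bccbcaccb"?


Input: "bccbcaccb"
Scanning for longest run:
  Position 1 ('c'): new char, reset run to 1
  Position 2 ('c'): continues run of 'c', length=2
  Position 3 ('b'): new char, reset run to 1
  Position 4 ('c'): new char, reset run to 1
  Position 5 ('a'): new char, reset run to 1
  Position 6 ('c'): new char, reset run to 1
  Position 7 ('c'): continues run of 'c', length=2
  Position 8 ('b'): new char, reset run to 1
Longest run: 'c' with length 2

2


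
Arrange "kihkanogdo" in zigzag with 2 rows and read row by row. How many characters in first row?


Zigzag "kihkanogdo" into 2 rows:
Placing characters:
  'k' => row 0
  'i' => row 1
  'h' => row 0
  'k' => row 1
  'a' => row 0
  'n' => row 1
  'o' => row 0
  'g' => row 1
  'd' => row 0
  'o' => row 1
Rows:
  Row 0: "khaod"
  Row 1: "ikngo"
First row length: 5

5


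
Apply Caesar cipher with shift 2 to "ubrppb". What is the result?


Caesar cipher: shift "ubrppb" by 2
  'u' (pos 20) + 2 = pos 22 = 'w'
  'b' (pos 1) + 2 = pos 3 = 'd'
  'r' (pos 17) + 2 = pos 19 = 't'
  'p' (pos 15) + 2 = pos 17 = 'r'
  'p' (pos 15) + 2 = pos 17 = 'r'
  'b' (pos 1) + 2 = pos 3 = 'd'
Result: wdtrrd

wdtrrd


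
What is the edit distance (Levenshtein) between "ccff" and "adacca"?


Computing edit distance: "ccff" -> "adacca"
DP table:
           a    d    a    c    c    a
      0    1    2    3    4    5    6
  c   1    1    2    3    3    4    5
  c   2    2    2    3    3    3    4
  f   3    3    3    3    4    4    4
  f   4    4    4    4    4    5    5
Edit distance = dp[4][6] = 5

5


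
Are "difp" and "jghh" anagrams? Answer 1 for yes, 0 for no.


Strings: "difp", "jghh"
Sorted first:  dfip
Sorted second: ghhj
Differ at position 0: 'd' vs 'g' => not anagrams

0


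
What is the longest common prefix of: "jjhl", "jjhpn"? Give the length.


Words: jjhl, jjhpn
  Position 0: all 'j' => match
  Position 1: all 'j' => match
  Position 2: all 'h' => match
  Position 3: ('l', 'p') => mismatch, stop
LCP = "jjh" (length 3)

3


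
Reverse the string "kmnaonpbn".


Input: kmnaonpbn
Reading characters right to left:
  Position 8: 'n'
  Position 7: 'b'
  Position 6: 'p'
  Position 5: 'n'
  Position 4: 'o'
  Position 3: 'a'
  Position 2: 'n'
  Position 1: 'm'
  Position 0: 'k'
Reversed: nbpnoanmk

nbpnoanmk


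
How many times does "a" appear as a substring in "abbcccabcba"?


Searching for "a" in "abbcccabcba"
Scanning each position:
  Position 0: "a" => MATCH
  Position 1: "b" => no
  Position 2: "b" => no
  Position 3: "c" => no
  Position 4: "c" => no
  Position 5: "c" => no
  Position 6: "a" => MATCH
  Position 7: "b" => no
  Position 8: "c" => no
  Position 9: "b" => no
  Position 10: "a" => MATCH
Total occurrences: 3

3


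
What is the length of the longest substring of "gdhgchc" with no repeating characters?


Input: "gdhgchc"
Sliding window (track last position of each char):
  Position 0 ('g'): window [0,0] length 1 -- new best
  Position 1 ('d'): window [0,1] length 2 -- new best
  Position 2 ('h'): window [0,2] length 3 -- new best
  Position 3 ('g'): repeat (last at 0), move window start to 1
  Position 3 ('g'): window [1,3] length 3
  Position 4 ('c'): window [1,4] length 4 -- new best
  Position 5 ('h'): repeat (last at 2), move window start to 3
  Position 5 ('h'): window [3,5] length 3
  Position 6 ('c'): repeat (last at 4), move window start to 5
  Position 6 ('c'): window [5,6] length 2
Longest substring with no repeats: "dhgc" with length 4

4


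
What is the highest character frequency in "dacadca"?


Input: dacadca
Character counts:
  'a': 3
  'c': 2
  'd': 2
Maximum frequency: 3

3


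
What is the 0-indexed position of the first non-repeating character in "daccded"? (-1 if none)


Input: daccded
Character frequencies:
  'a': 1
  'c': 2
  'd': 3
  'e': 1
Scanning left to right for freq == 1:
  Position 0 ('d'): freq=3, skip
  Position 1 ('a'): unique! => answer = 1

1


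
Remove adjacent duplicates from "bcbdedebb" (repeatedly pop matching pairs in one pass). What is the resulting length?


Input: bcbdedebb
Stack-based adjacent duplicate removal:
  Read 'b': push. Stack: b
  Read 'c': push. Stack: bc
  Read 'b': push. Stack: bcb
  Read 'd': push. Stack: bcbd
  Read 'e': push. Stack: bcbde
  Read 'd': push. Stack: bcbded
  Read 'e': push. Stack: bcbdede
  Read 'b': push. Stack: bcbdedeb
  Read 'b': matches stack top 'b' => pop. Stack: bcbdede
Final stack: "bcbdede" (length 7)

7


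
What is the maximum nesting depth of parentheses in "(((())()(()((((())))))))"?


Input: "(((())()(()((((())))))))"
Tracking depth:
  Position 0 '(': depth becomes 1
  Position 1 '(': depth becomes 2
  Position 2 '(': depth becomes 3
  Position 3 '(': depth becomes 4
  Position 4 ')': depth becomes 3
  Position 5 ')': depth becomes 2
  Position 6 '(': depth becomes 3
  Position 7 ')': depth becomes 2
  Position 8 '(': depth becomes 3
  Position 9 '(': depth becomes 4
  Position 10 ')': depth becomes 3
  Position 11 '(': depth becomes 4
  Position 12 '(': depth becomes 5
  Position 13 '(': depth becomes 6
  Position 14 '(': depth becomes 7
  Position 15 '(': depth becomes 8
  Position 16 ')': depth becomes 7
  Position 17 ')': depth becomes 6
  Position 18 ')': depth becomes 5
  Position 19 ')': depth becomes 4
  Position 20 ')': depth becomes 3
  Position 21 ')': depth becomes 2
  Position 22 ')': depth becomes 1
  Position 23 ')': depth becomes 0
Maximum depth reached: 8

8


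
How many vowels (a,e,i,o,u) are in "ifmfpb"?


Input: ifmfpb
Checking each character:
  'i' at position 0: vowel (running total: 1)
  'f' at position 1: consonant
  'm' at position 2: consonant
  'f' at position 3: consonant
  'p' at position 4: consonant
  'b' at position 5: consonant
Total vowels: 1

1


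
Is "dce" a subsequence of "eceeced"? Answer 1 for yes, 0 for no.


Check if "dce" is a subsequence of "eceeced"
Greedy scan:
  Position 0 ('e'): no match needed
  Position 1 ('c'): no match needed
  Position 2 ('e'): no match needed
  Position 3 ('e'): no match needed
  Position 4 ('c'): no match needed
  Position 5 ('e'): no match needed
  Position 6 ('d'): matches sub[0] = 'd'
Only matched 1/3 characters => not a subsequence

0


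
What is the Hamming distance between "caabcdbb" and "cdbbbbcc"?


Comparing "caabcdbb" and "cdbbbbcc" position by position:
  Position 0: 'c' vs 'c' => same
  Position 1: 'a' vs 'd' => differ
  Position 2: 'a' vs 'b' => differ
  Position 3: 'b' vs 'b' => same
  Position 4: 'c' vs 'b' => differ
  Position 5: 'd' vs 'b' => differ
  Position 6: 'b' vs 'c' => differ
  Position 7: 'b' vs 'c' => differ
Total differences (Hamming distance): 6

6


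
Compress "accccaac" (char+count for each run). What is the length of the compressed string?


Input: accccaac
Runs:
  'a' x 1 => "a1"
  'c' x 4 => "c4"
  'a' x 2 => "a2"
  'c' x 1 => "c1"
Compressed: "a1c4a2c1"
Compressed length: 8

8


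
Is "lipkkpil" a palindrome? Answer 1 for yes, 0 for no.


Input: lipkkpil
Reversed: lipkkpil
  Compare pos 0 ('l') with pos 7 ('l'): match
  Compare pos 1 ('i') with pos 6 ('i'): match
  Compare pos 2 ('p') with pos 5 ('p'): match
  Compare pos 3 ('k') with pos 4 ('k'): match
Result: palindrome

1


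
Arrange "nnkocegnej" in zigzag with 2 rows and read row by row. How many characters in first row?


Zigzag "nnkocegnej" into 2 rows:
Placing characters:
  'n' => row 0
  'n' => row 1
  'k' => row 0
  'o' => row 1
  'c' => row 0
  'e' => row 1
  'g' => row 0
  'n' => row 1
  'e' => row 0
  'j' => row 1
Rows:
  Row 0: "nkcge"
  Row 1: "noenj"
First row length: 5

5


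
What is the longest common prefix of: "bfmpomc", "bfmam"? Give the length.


Words: bfmpomc, bfmam
  Position 0: all 'b' => match
  Position 1: all 'f' => match
  Position 2: all 'm' => match
  Position 3: ('p', 'a') => mismatch, stop
LCP = "bfm" (length 3)

3


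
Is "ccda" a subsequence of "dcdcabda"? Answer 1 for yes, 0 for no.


Check if "ccda" is a subsequence of "dcdcabda"
Greedy scan:
  Position 0 ('d'): no match needed
  Position 1 ('c'): matches sub[0] = 'c'
  Position 2 ('d'): no match needed
  Position 3 ('c'): matches sub[1] = 'c'
  Position 4 ('a'): no match needed
  Position 5 ('b'): no match needed
  Position 6 ('d'): matches sub[2] = 'd'
  Position 7 ('a'): matches sub[3] = 'a'
All 4 characters matched => is a subsequence

1


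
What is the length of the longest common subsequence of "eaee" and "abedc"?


LCS of "eaee" and "abedc"
DP table:
           a    b    e    d    c
      0    0    0    0    0    0
  e   0    0    0    1    1    1
  a   0    1    1    1    1    1
  e   0    1    1    2    2    2
  e   0    1    1    2    2    2
LCS length = dp[4][5] = 2

2


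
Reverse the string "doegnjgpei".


Input: doegnjgpei
Reading characters right to left:
  Position 9: 'i'
  Position 8: 'e'
  Position 7: 'p'
  Position 6: 'g'
  Position 5: 'j'
  Position 4: 'n'
  Position 3: 'g'
  Position 2: 'e'
  Position 1: 'o'
  Position 0: 'd'
Reversed: iepgjngeod

iepgjngeod


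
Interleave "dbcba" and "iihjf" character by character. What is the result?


Interleaving "dbcba" and "iihjf":
  Position 0: 'd' from first, 'i' from second => "di"
  Position 1: 'b' from first, 'i' from second => "bi"
  Position 2: 'c' from first, 'h' from second => "ch"
  Position 3: 'b' from first, 'j' from second => "bj"
  Position 4: 'a' from first, 'f' from second => "af"
Result: dibichbjaf

dibichbjaf


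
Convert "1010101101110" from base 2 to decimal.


Input: "1010101101110" in base 2
Positional expansion:
  Digit '1' (value 1) x 2^12 = 4096
  Digit '0' (value 0) x 2^11 = 0
  Digit '1' (value 1) x 2^10 = 1024
  Digit '0' (value 0) x 2^9 = 0
  Digit '1' (value 1) x 2^8 = 256
  Digit '0' (value 0) x 2^7 = 0
  Digit '1' (value 1) x 2^6 = 64
  Digit '1' (value 1) x 2^5 = 32
  Digit '0' (value 0) x 2^4 = 0
  Digit '1' (value 1) x 2^3 = 8
  Digit '1' (value 1) x 2^2 = 4
  Digit '1' (value 1) x 2^1 = 2
  Digit '0' (value 0) x 2^0 = 0
Sum = 5486

5486


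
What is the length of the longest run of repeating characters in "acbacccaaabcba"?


Input: "acbacccaaabcba"
Scanning for longest run:
  Position 1 ('c'): new char, reset run to 1
  Position 2 ('b'): new char, reset run to 1
  Position 3 ('a'): new char, reset run to 1
  Position 4 ('c'): new char, reset run to 1
  Position 5 ('c'): continues run of 'c', length=2
  Position 6 ('c'): continues run of 'c', length=3
  Position 7 ('a'): new char, reset run to 1
  Position 8 ('a'): continues run of 'a', length=2
  Position 9 ('a'): continues run of 'a', length=3
  Position 10 ('b'): new char, reset run to 1
  Position 11 ('c'): new char, reset run to 1
  Position 12 ('b'): new char, reset run to 1
  Position 13 ('a'): new char, reset run to 1
Longest run: 'c' with length 3

3


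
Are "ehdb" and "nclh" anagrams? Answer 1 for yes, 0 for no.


Strings: "ehdb", "nclh"
Sorted first:  bdeh
Sorted second: chln
Differ at position 0: 'b' vs 'c' => not anagrams

0


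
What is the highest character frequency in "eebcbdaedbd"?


Input: eebcbdaedbd
Character counts:
  'a': 1
  'b': 3
  'c': 1
  'd': 3
  'e': 3
Maximum frequency: 3

3


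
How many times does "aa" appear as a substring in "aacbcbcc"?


Searching for "aa" in "aacbcbcc"
Scanning each position:
  Position 0: "aa" => MATCH
  Position 1: "ac" => no
  Position 2: "cb" => no
  Position 3: "bc" => no
  Position 4: "cb" => no
  Position 5: "bc" => no
  Position 6: "cc" => no
Total occurrences: 1

1


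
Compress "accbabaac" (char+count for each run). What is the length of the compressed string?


Input: accbabaac
Runs:
  'a' x 1 => "a1"
  'c' x 2 => "c2"
  'b' x 1 => "b1"
  'a' x 1 => "a1"
  'b' x 1 => "b1"
  'a' x 2 => "a2"
  'c' x 1 => "c1"
Compressed: "a1c2b1a1b1a2c1"
Compressed length: 14

14


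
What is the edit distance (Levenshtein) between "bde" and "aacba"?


Computing edit distance: "bde" -> "aacba"
DP table:
           a    a    c    b    a
      0    1    2    3    4    5
  b   1    1    2    3    3    4
  d   2    2    2    3    4    4
  e   3    3    3    3    4    5
Edit distance = dp[3][5] = 5

5


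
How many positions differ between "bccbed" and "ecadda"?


Comparing "bccbed" and "ecadda" position by position:
  Position 0: 'b' vs 'e' => DIFFER
  Position 1: 'c' vs 'c' => same
  Position 2: 'c' vs 'a' => DIFFER
  Position 3: 'b' vs 'd' => DIFFER
  Position 4: 'e' vs 'd' => DIFFER
  Position 5: 'd' vs 'a' => DIFFER
Positions that differ: 5

5


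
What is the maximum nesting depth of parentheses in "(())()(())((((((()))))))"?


Input: "(())()(())((((((()))))))"
Tracking depth:
  Position 0 '(': depth becomes 1
  Position 1 '(': depth becomes 2
  Position 2 ')': depth becomes 1
  Position 3 ')': depth becomes 0
  Position 4 '(': depth becomes 1
  Position 5 ')': depth becomes 0
  Position 6 '(': depth becomes 1
  Position 7 '(': depth becomes 2
  Position 8 ')': depth becomes 1
  Position 9 ')': depth becomes 0
  Position 10 '(': depth becomes 1
  Position 11 '(': depth becomes 2
  Position 12 '(': depth becomes 3
  Position 13 '(': depth becomes 4
  Position 14 '(': depth becomes 5
  Position 15 '(': depth becomes 6
  Position 16 '(': depth becomes 7
  Position 17 ')': depth becomes 6
  Position 18 ')': depth becomes 5
  Position 19 ')': depth becomes 4
  Position 20 ')': depth becomes 3
  Position 21 ')': depth becomes 2
  Position 22 ')': depth becomes 1
  Position 23 ')': depth becomes 0
Maximum depth reached: 7

7


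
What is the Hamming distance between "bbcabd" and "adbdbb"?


Comparing "bbcabd" and "adbdbb" position by position:
  Position 0: 'b' vs 'a' => differ
  Position 1: 'b' vs 'd' => differ
  Position 2: 'c' vs 'b' => differ
  Position 3: 'a' vs 'd' => differ
  Position 4: 'b' vs 'b' => same
  Position 5: 'd' vs 'b' => differ
Total differences (Hamming distance): 5

5


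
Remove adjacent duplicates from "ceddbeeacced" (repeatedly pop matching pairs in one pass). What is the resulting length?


Input: ceddbeeacced
Stack-based adjacent duplicate removal:
  Read 'c': push. Stack: c
  Read 'e': push. Stack: ce
  Read 'd': push. Stack: ced
  Read 'd': matches stack top 'd' => pop. Stack: ce
  Read 'b': push. Stack: ceb
  Read 'e': push. Stack: cebe
  Read 'e': matches stack top 'e' => pop. Stack: ceb
  Read 'a': push. Stack: ceba
  Read 'c': push. Stack: cebac
  Read 'c': matches stack top 'c' => pop. Stack: ceba
  Read 'e': push. Stack: cebae
  Read 'd': push. Stack: cebaed
Final stack: "cebaed" (length 6)

6


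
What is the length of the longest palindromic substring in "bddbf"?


Input: "bddbf"
Checking substrings for palindromes:
  [0:4] "bddb" (len 4) => palindrome
  [1:3] "dd" (len 2) => palindrome
Longest palindromic substring: "bddb" with length 4

4


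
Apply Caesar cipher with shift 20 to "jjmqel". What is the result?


Caesar cipher: shift "jjmqel" by 20
  'j' (pos 9) + 20 = pos 3 = 'd'
  'j' (pos 9) + 20 = pos 3 = 'd'
  'm' (pos 12) + 20 = pos 6 = 'g'
  'q' (pos 16) + 20 = pos 10 = 'k'
  'e' (pos 4) + 20 = pos 24 = 'y'
  'l' (pos 11) + 20 = pos 5 = 'f'
Result: ddgkyf

ddgkyf


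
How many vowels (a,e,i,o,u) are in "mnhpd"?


Input: mnhpd
Checking each character:
  'm' at position 0: consonant
  'n' at position 1: consonant
  'h' at position 2: consonant
  'p' at position 3: consonant
  'd' at position 4: consonant
Total vowels: 0

0


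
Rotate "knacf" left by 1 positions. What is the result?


Input: "knacf", rotate left by 1
First 1 characters: "k"
Remaining characters: "nacf"
Concatenate remaining + first: "nacf" + "k" = "nacfk"

nacfk


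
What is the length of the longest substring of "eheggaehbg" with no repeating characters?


Input: "eheggaehbg"
Sliding window (track last position of each char):
  Position 0 ('e'): window [0,0] length 1 -- new best
  Position 1 ('h'): window [0,1] length 2 -- new best
  Position 2 ('e'): repeat (last at 0), move window start to 1
  Position 2 ('e'): window [1,2] length 2
  Position 3 ('g'): window [1,3] length 3 -- new best
  Position 4 ('g'): repeat (last at 3), move window start to 4
  Position 4 ('g'): window [4,4] length 1
  Position 5 ('a'): window [4,5] length 2
  Position 6 ('e'): window [4,6] length 3
  Position 7 ('h'): window [4,7] length 4 -- new best
  Position 8 ('b'): window [4,8] length 5 -- new best
  Position 9 ('g'): repeat (last at 4), move window start to 5
  Position 9 ('g'): window [5,9] length 5
Longest substring with no repeats: "gaehb" with length 5

5


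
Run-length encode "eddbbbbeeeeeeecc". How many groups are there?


Input: eddbbbbeeeeeeecc
Scanning for consecutive runs:
  Group 1: 'e' x 1 (positions 0-0)
  Group 2: 'd' x 2 (positions 1-2)
  Group 3: 'b' x 4 (positions 3-6)
  Group 4: 'e' x 7 (positions 7-13)
  Group 5: 'c' x 2 (positions 14-15)
Total groups: 5

5


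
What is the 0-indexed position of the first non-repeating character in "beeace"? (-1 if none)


Input: beeace
Character frequencies:
  'a': 1
  'b': 1
  'c': 1
  'e': 3
Scanning left to right for freq == 1:
  Position 0 ('b'): unique! => answer = 0

0


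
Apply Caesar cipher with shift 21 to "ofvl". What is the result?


Caesar cipher: shift "ofvl" by 21
  'o' (pos 14) + 21 = pos 9 = 'j'
  'f' (pos 5) + 21 = pos 0 = 'a'
  'v' (pos 21) + 21 = pos 16 = 'q'
  'l' (pos 11) + 21 = pos 6 = 'g'
Result: jaqg

jaqg


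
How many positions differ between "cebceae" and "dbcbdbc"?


Comparing "cebceae" and "dbcbdbc" position by position:
  Position 0: 'c' vs 'd' => DIFFER
  Position 1: 'e' vs 'b' => DIFFER
  Position 2: 'b' vs 'c' => DIFFER
  Position 3: 'c' vs 'b' => DIFFER
  Position 4: 'e' vs 'd' => DIFFER
  Position 5: 'a' vs 'b' => DIFFER
  Position 6: 'e' vs 'c' => DIFFER
Positions that differ: 7

7


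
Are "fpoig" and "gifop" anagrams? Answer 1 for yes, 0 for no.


Strings: "fpoig", "gifop"
Sorted first:  fgiop
Sorted second: fgiop
Sorted forms match => anagrams

1


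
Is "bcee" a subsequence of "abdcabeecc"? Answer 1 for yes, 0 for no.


Check if "bcee" is a subsequence of "abdcabeecc"
Greedy scan:
  Position 0 ('a'): no match needed
  Position 1 ('b'): matches sub[0] = 'b'
  Position 2 ('d'): no match needed
  Position 3 ('c'): matches sub[1] = 'c'
  Position 4 ('a'): no match needed
  Position 5 ('b'): no match needed
  Position 6 ('e'): matches sub[2] = 'e'
  Position 7 ('e'): matches sub[3] = 'e'
  Position 8 ('c'): no match needed
  Position 9 ('c'): no match needed
All 4 characters matched => is a subsequence

1


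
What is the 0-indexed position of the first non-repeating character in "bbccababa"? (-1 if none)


Input: bbccababa
Character frequencies:
  'a': 3
  'b': 4
  'c': 2
Scanning left to right for freq == 1:
  Position 0 ('b'): freq=4, skip
  Position 1 ('b'): freq=4, skip
  Position 2 ('c'): freq=2, skip
  Position 3 ('c'): freq=2, skip
  Position 4 ('a'): freq=3, skip
  Position 5 ('b'): freq=4, skip
  Position 6 ('a'): freq=3, skip
  Position 7 ('b'): freq=4, skip
  Position 8 ('a'): freq=3, skip
  No unique character found => answer = -1

-1


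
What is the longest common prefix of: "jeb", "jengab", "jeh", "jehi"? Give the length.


Words: jeb, jengab, jeh, jehi
  Position 0: all 'j' => match
  Position 1: all 'e' => match
  Position 2: ('b', 'n', 'h', 'h') => mismatch, stop
LCP = "je" (length 2)

2


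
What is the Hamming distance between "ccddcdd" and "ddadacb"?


Comparing "ccddcdd" and "ddadacb" position by position:
  Position 0: 'c' vs 'd' => differ
  Position 1: 'c' vs 'd' => differ
  Position 2: 'd' vs 'a' => differ
  Position 3: 'd' vs 'd' => same
  Position 4: 'c' vs 'a' => differ
  Position 5: 'd' vs 'c' => differ
  Position 6: 'd' vs 'b' => differ
Total differences (Hamming distance): 6

6


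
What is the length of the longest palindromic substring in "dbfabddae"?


Input: "dbfabddae"
Checking substrings for palindromes:
  [5:7] "dd" (len 2) => palindrome
Longest palindromic substring: "dd" with length 2

2


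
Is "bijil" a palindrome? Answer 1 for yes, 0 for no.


Input: bijil
Reversed: lijib
  Compare pos 0 ('b') with pos 4 ('l'): MISMATCH
  Compare pos 1 ('i') with pos 3 ('i'): match
Result: not a palindrome

0


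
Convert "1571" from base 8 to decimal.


Input: "1571" in base 8
Positional expansion:
  Digit '1' (value 1) x 8^3 = 512
  Digit '5' (value 5) x 8^2 = 320
  Digit '7' (value 7) x 8^1 = 56
  Digit '1' (value 1) x 8^0 = 1
Sum = 889

889


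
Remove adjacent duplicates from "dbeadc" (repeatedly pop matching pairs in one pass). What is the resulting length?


Input: dbeadc
Stack-based adjacent duplicate removal:
  Read 'd': push. Stack: d
  Read 'b': push. Stack: db
  Read 'e': push. Stack: dbe
  Read 'a': push. Stack: dbea
  Read 'd': push. Stack: dbead
  Read 'c': push. Stack: dbeadc
Final stack: "dbeadc" (length 6)

6


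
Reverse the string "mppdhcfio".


Input: mppdhcfio
Reading characters right to left:
  Position 8: 'o'
  Position 7: 'i'
  Position 6: 'f'
  Position 5: 'c'
  Position 4: 'h'
  Position 3: 'd'
  Position 2: 'p'
  Position 1: 'p'
  Position 0: 'm'
Reversed: oifchdppm

oifchdppm


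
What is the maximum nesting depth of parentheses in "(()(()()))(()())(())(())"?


Input: "(()(()()))(()())(())(())"
Tracking depth:
  Position 0 '(': depth becomes 1
  Position 1 '(': depth becomes 2
  Position 2 ')': depth becomes 1
  Position 3 '(': depth becomes 2
  Position 4 '(': depth becomes 3
  Position 5 ')': depth becomes 2
  Position 6 '(': depth becomes 3
  Position 7 ')': depth becomes 2
  Position 8 ')': depth becomes 1
  Position 9 ')': depth becomes 0
  Position 10 '(': depth becomes 1
  Position 11 '(': depth becomes 2
  Position 12 ')': depth becomes 1
  Position 13 '(': depth becomes 2
  Position 14 ')': depth becomes 1
  Position 15 ')': depth becomes 0
  Position 16 '(': depth becomes 1
  Position 17 '(': depth becomes 2
  Position 18 ')': depth becomes 1
  Position 19 ')': depth becomes 0
  Position 20 '(': depth becomes 1
  Position 21 '(': depth becomes 2
  Position 22 ')': depth becomes 1
  Position 23 ')': depth becomes 0
Maximum depth reached: 3

3


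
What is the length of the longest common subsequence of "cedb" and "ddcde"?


LCS of "cedb" and "ddcde"
DP table:
           d    d    c    d    e
      0    0    0    0    0    0
  c   0    0    0    1    1    1
  e   0    0    0    1    1    2
  d   0    1    1    1    2    2
  b   0    1    1    1    2    2
LCS length = dp[4][5] = 2

2


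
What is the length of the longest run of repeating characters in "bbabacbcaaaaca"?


Input: "bbabacbcaaaaca"
Scanning for longest run:
  Position 1 ('b'): continues run of 'b', length=2
  Position 2 ('a'): new char, reset run to 1
  Position 3 ('b'): new char, reset run to 1
  Position 4 ('a'): new char, reset run to 1
  Position 5 ('c'): new char, reset run to 1
  Position 6 ('b'): new char, reset run to 1
  Position 7 ('c'): new char, reset run to 1
  Position 8 ('a'): new char, reset run to 1
  Position 9 ('a'): continues run of 'a', length=2
  Position 10 ('a'): continues run of 'a', length=3
  Position 11 ('a'): continues run of 'a', length=4
  Position 12 ('c'): new char, reset run to 1
  Position 13 ('a'): new char, reset run to 1
Longest run: 'a' with length 4

4


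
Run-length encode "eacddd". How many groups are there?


Input: eacddd
Scanning for consecutive runs:
  Group 1: 'e' x 1 (positions 0-0)
  Group 2: 'a' x 1 (positions 1-1)
  Group 3: 'c' x 1 (positions 2-2)
  Group 4: 'd' x 3 (positions 3-5)
Total groups: 4

4
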